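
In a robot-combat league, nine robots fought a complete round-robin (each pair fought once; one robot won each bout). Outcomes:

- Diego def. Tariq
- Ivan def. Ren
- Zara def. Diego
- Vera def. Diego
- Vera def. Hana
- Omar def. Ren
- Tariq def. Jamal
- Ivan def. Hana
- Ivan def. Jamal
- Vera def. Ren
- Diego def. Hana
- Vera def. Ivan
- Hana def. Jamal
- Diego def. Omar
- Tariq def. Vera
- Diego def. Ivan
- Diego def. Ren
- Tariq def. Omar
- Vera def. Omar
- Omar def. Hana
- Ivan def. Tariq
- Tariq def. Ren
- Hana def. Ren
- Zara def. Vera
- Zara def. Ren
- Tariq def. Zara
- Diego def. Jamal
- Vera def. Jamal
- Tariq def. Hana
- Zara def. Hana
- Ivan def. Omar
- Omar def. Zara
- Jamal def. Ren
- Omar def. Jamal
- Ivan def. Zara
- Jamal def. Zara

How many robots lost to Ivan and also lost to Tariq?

5

Ivan beat: Tariq, Ren, Hana, Jamal, Zara, Omar.
Tariq beat: Vera, Ren, Hana, Jamal, Zara, Omar.
Both beat: Ren, Hana, Jamal, Zara, Omar — 5.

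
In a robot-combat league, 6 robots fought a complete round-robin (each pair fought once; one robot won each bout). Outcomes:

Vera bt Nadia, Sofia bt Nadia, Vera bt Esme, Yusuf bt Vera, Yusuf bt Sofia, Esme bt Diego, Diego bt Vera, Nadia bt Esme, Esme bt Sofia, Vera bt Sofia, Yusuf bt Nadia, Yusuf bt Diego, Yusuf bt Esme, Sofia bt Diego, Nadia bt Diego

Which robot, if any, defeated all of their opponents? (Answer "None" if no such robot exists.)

Yusuf has 5 wins out of 5 opponents — a perfect record.

Yusuf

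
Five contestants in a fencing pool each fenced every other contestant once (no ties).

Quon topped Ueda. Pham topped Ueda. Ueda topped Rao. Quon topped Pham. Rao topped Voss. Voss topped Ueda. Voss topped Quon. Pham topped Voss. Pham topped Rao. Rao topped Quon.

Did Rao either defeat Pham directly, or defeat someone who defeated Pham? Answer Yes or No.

Yes

Rao did not beat Pham directly.
Rao beat Voss, Quon. Of those, Quon beat Pham.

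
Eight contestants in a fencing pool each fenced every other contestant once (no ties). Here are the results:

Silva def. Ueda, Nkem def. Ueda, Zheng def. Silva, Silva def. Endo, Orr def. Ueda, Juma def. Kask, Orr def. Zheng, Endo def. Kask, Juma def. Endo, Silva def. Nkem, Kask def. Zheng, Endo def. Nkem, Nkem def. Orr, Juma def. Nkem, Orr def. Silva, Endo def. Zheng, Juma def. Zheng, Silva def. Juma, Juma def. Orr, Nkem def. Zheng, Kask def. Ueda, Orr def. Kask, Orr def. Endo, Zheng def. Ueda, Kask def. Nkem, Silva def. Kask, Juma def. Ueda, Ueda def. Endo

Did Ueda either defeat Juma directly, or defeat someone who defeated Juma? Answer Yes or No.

Ueda did not beat Juma directly.
Ueda beat Endo, but each of them lost to Juma. No two-step path.

No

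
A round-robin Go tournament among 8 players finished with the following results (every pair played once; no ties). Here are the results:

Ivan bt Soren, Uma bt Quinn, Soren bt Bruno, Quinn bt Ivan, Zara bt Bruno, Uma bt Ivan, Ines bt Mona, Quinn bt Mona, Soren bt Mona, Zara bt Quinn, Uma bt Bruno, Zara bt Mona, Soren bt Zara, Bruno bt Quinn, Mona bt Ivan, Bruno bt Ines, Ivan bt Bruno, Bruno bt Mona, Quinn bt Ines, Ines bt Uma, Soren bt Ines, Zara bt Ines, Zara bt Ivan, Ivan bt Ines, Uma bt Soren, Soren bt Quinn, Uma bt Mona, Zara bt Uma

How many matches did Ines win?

Ines' results: beat Uma, Mona; lost to Bruno, Soren, Ivan, Zara, Quinn.
That is 2 wins.

2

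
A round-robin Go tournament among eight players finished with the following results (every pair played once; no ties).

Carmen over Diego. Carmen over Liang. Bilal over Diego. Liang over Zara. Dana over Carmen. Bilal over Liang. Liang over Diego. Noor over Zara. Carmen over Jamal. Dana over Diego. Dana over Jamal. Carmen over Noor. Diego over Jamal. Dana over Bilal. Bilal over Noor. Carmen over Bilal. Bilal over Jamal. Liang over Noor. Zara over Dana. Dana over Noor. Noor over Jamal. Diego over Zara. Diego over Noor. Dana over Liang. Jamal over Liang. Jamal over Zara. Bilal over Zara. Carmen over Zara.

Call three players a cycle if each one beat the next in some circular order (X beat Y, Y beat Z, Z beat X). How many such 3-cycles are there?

Win totals: Zara 1, Noor 2, Carmen 6, Diego 3, Jamal 2, Bilal 5, Dana 6, Liang 3.
A player with w wins dominates both others in C(w,2) triples; summing gives 0 + 1 + 15 + 3 + 1 + 10 + 15 + 3 = 48 transitive triples.
Total triples C(8,3) = 56, so cyclic triples = 56 − 48 = 8.

8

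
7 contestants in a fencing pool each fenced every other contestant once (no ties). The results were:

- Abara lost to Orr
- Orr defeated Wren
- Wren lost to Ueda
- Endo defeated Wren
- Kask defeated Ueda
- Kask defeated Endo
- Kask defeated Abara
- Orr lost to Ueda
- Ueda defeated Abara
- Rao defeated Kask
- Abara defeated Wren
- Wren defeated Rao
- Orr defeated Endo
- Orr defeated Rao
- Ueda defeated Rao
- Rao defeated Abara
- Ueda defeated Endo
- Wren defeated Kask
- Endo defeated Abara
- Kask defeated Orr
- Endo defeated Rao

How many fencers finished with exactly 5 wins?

Win totals: Endo 3, Rao 2, Ueda 5, Abara 1, Orr 4, Kask 4, Wren 2.
Exactly 5: Ueda — 1 fencer.

1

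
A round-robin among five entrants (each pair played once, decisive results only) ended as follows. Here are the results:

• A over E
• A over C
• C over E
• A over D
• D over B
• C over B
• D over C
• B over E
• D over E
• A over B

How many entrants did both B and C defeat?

B beat: E.
C beat: B, E.
Both beat: E — 1.

1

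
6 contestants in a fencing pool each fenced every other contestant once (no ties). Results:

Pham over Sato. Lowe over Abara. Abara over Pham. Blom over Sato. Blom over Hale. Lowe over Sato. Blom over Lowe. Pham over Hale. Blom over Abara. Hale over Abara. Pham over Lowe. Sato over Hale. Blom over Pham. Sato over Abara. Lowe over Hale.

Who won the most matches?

Blom

Win totals: Lowe 3, Pham 3, Hale 1, Sato 2, Abara 1, Blom 5.
Blom leads with 5 wins (next highest: 3).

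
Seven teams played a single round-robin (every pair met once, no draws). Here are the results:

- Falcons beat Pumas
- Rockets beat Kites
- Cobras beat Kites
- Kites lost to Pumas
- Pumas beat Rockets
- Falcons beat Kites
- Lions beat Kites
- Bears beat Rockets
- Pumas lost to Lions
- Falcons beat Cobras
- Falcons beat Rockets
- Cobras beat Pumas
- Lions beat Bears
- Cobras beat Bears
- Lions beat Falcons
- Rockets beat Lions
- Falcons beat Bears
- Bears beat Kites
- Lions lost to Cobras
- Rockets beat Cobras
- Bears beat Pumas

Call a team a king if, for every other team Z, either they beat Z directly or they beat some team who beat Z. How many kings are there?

4

Bears cannot reach Falcons in two steps.
Rockets reaches everyone (king).
Kites cannot reach Bears, Rockets, Lions, Cobras, Pumas, Falcons in two steps.
Lions reaches everyone (king).
Cobras reaches everyone (king).
Pumas cannot reach Bears, Falcons in two steps.
Falcons reaches everyone (king).
Kings: Rockets, Lions, Cobras, Falcons — 4.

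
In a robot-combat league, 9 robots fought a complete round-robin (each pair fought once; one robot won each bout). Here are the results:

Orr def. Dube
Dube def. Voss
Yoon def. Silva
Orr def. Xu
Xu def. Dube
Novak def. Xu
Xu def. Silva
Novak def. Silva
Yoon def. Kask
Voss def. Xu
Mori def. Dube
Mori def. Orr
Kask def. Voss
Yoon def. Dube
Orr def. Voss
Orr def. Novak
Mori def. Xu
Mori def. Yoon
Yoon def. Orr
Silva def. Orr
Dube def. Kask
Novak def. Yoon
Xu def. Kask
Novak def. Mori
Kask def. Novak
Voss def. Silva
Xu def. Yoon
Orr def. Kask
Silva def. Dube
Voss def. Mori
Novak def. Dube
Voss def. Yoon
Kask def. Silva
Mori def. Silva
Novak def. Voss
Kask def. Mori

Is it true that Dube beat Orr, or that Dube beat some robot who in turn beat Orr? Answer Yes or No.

No

Dube did not beat Orr directly.
Dube beat Voss, Kask, but each of them lost to Orr. No two-step path.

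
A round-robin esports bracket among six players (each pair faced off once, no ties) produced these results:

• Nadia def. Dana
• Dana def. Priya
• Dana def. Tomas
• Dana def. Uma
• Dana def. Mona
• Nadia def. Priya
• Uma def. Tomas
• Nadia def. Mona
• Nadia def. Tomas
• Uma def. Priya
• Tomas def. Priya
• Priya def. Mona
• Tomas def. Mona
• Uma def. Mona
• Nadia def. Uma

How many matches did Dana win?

4

Dana's results: beat Mona, Uma, Tomas, Priya; lost to Nadia.
That is 4 wins.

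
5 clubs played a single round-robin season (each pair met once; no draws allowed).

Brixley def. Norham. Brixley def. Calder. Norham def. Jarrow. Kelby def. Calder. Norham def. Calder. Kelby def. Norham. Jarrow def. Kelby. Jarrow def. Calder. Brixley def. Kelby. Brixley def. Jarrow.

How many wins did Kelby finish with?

Kelby's results: beat Calder, Norham; lost to Brixley, Jarrow.
That is 2 wins.

2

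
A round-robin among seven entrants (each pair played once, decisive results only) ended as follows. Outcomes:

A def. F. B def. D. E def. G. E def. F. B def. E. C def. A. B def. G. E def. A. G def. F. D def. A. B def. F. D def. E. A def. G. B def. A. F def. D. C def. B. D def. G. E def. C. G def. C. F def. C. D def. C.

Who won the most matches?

Win totals: A 2, B 5, C 2, D 4, E 4, F 2, G 2.
B leads with 5 wins (next highest: 4).

B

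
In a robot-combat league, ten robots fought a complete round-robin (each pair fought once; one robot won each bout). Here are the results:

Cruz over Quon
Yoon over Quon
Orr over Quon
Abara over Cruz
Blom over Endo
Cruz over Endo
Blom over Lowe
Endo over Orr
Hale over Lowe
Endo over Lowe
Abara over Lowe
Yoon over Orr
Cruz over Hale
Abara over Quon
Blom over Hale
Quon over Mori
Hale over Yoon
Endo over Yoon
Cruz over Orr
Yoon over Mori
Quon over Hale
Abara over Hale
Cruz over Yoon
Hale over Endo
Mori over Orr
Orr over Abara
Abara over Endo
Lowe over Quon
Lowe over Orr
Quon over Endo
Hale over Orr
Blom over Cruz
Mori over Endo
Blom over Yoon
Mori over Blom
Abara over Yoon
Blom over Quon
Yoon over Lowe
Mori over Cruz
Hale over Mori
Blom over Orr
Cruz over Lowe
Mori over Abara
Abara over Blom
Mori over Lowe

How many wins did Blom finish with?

7

Blom's results: beat Quon, Hale, Endo, Lowe, Cruz, Orr, Yoon; lost to Mori, Abara.
That is 7 wins.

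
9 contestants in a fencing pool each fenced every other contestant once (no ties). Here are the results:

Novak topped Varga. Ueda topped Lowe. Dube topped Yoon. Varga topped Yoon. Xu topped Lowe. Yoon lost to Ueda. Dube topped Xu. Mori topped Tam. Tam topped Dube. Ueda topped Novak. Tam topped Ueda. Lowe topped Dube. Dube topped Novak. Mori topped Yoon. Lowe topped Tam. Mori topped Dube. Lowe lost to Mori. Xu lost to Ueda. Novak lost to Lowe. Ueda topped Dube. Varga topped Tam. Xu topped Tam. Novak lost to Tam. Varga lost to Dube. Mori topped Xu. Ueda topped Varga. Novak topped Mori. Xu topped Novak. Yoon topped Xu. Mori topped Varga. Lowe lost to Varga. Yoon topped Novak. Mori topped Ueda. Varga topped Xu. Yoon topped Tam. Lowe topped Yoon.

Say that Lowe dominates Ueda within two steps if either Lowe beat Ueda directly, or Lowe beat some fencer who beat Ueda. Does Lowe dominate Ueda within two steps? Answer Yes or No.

Lowe did not beat Ueda directly.
Lowe beat Dube, Yoon, Novak, Tam. Of those, Tam beat Ueda.

Yes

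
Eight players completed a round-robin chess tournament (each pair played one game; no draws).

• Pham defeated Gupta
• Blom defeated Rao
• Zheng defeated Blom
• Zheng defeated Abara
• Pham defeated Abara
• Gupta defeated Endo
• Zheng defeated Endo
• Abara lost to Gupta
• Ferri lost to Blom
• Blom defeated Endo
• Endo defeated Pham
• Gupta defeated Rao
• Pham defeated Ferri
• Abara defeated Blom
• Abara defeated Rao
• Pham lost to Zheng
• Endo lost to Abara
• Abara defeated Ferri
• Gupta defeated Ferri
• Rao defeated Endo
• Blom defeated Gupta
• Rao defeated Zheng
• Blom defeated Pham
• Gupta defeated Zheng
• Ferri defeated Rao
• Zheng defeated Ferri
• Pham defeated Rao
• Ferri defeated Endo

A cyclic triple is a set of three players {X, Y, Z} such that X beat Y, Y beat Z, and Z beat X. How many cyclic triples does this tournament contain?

12

Win totals: Ferri 2, Endo 1, Pham 4, Blom 5, Zheng 5, Gupta 5, Rao 2, Abara 4.
A player with w wins dominates both others in C(w,2) triples; summing gives 1 + 0 + 6 + 10 + 10 + 10 + 1 + 6 = 44 transitive triples.
Total triples C(8,3) = 56, so cyclic triples = 56 − 44 = 12.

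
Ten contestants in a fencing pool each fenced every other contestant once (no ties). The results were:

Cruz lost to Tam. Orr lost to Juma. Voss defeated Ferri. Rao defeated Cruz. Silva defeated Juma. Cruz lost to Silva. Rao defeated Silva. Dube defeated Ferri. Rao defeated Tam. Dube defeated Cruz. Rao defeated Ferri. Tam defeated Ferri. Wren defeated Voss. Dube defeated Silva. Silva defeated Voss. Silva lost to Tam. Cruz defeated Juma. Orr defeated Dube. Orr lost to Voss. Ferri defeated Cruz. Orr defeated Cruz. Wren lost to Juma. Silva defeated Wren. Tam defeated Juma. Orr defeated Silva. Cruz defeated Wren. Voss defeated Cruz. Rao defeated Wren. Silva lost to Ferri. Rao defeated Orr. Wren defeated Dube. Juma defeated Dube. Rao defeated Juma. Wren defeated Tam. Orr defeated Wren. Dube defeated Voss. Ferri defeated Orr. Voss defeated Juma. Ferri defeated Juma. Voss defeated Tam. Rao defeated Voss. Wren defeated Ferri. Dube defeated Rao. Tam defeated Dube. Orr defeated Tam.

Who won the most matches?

Rao

Win totals: Tam 5, Juma 3, Silva 4, Ferri 4, Voss 5, Wren 4, Cruz 2, Orr 5, Dube 5, Rao 8.
Rao leads with 8 wins (next highest: 5).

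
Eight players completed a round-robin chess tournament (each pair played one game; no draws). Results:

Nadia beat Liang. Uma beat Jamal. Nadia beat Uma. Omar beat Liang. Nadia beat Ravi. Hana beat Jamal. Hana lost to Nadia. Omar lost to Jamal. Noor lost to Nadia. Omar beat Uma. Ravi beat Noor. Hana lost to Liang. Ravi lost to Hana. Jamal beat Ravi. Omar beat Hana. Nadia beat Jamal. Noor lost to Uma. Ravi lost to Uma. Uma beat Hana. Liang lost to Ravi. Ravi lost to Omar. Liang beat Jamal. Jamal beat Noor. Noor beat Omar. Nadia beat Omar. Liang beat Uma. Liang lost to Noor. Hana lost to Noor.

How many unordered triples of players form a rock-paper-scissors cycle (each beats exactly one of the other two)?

Win totals: Hana 2, Jamal 3, Noor 3, Omar 4, Uma 4, Liang 3, Nadia 7, Ravi 2.
A player with w wins dominates both others in C(w,2) triples; summing gives 1 + 3 + 3 + 6 + 6 + 3 + 21 + 1 = 44 transitive triples.
Total triples C(8,3) = 56, so cyclic triples = 56 − 44 = 12.

12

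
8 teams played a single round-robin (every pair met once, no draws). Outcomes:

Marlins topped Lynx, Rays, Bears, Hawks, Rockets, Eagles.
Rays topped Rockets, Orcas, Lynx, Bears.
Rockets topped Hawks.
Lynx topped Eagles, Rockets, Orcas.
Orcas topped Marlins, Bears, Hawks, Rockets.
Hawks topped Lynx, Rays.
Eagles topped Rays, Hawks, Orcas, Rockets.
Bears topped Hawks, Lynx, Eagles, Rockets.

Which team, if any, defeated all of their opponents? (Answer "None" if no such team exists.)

None

Highest win total is Marlins with 6 (out of 7 possible).
Marlins lost to Orcas, so no team went undefeated.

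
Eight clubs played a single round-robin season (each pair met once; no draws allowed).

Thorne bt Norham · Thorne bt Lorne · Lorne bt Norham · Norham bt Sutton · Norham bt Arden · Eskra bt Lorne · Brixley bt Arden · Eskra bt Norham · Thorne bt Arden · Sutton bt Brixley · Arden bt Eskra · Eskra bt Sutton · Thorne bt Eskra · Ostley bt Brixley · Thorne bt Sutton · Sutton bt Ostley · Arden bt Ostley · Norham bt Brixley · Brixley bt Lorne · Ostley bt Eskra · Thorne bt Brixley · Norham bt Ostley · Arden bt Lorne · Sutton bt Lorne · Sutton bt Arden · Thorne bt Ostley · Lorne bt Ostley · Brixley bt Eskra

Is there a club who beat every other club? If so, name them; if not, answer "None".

Thorne

Thorne has 7 wins out of 7 opponents — a perfect record.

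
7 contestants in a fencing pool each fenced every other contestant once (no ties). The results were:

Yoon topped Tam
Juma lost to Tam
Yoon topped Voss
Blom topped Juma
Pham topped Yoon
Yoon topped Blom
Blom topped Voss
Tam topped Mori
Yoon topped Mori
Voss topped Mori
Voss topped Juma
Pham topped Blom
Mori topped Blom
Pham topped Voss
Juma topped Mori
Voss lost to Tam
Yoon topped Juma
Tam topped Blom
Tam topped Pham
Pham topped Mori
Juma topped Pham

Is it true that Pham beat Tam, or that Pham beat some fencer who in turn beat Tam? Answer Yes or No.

Yes

Pham did not beat Tam directly.
Pham beat Mori, Yoon, Voss, Blom. Of those, Yoon beat Tam.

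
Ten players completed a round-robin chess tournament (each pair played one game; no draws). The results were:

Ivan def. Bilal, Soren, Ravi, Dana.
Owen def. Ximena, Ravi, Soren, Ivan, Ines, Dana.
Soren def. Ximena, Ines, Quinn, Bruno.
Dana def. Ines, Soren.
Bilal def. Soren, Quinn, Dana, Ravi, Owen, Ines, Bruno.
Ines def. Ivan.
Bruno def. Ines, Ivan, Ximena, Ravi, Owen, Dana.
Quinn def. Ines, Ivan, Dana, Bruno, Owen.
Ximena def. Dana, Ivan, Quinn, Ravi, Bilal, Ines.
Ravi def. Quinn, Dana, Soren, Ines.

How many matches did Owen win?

6

Owen's results: beat Ines, Ravi, Dana, Ximena, Ivan, Soren; lost to Quinn, Bilal, Bruno.
That is 6 wins.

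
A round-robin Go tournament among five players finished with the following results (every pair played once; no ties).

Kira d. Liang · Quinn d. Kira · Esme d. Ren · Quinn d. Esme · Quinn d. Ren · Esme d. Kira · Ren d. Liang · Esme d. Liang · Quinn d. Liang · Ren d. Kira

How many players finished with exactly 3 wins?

1

Win totals: Ren 2, Quinn 4, Kira 1, Esme 3, Liang 0.
Exactly 3: Esme — 1 player.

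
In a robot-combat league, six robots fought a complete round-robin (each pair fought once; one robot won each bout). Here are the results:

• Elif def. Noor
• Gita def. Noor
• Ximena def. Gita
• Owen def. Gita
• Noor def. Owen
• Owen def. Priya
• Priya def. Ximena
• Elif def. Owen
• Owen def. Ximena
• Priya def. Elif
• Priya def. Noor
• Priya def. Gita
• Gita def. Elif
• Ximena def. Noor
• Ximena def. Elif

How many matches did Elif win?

2

Elif's results: beat Owen, Noor; lost to Gita, Priya, Ximena.
That is 2 wins.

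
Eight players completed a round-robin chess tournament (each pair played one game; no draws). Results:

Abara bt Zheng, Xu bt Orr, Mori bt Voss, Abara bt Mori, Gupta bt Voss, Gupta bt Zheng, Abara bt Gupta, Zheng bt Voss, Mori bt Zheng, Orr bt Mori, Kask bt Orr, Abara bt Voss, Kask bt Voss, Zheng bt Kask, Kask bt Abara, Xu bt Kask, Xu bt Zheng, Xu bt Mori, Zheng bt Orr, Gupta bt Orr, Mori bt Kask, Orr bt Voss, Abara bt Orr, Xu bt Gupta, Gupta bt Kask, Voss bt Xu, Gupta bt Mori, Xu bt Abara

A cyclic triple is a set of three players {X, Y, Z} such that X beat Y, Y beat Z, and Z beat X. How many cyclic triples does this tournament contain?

Win totals: Orr 2, Kask 3, Abara 5, Mori 3, Gupta 5, Xu 6, Voss 1, Zheng 3.
A player with w wins dominates both others in C(w,2) triples; summing gives 1 + 3 + 10 + 3 + 10 + 15 + 0 + 3 = 45 transitive triples.
Total triples C(8,3) = 56, so cyclic triples = 56 − 45 = 11.

11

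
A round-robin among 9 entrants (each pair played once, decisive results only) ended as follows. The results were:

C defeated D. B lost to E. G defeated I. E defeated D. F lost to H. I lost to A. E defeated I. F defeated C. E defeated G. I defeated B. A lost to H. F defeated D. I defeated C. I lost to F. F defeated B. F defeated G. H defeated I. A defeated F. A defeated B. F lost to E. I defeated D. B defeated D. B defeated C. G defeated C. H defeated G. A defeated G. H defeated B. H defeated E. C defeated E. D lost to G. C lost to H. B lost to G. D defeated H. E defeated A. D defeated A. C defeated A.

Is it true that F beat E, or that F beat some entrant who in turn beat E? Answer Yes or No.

Yes

F did not beat E directly.
F beat B, C, D, G, I. Of those, C beat E.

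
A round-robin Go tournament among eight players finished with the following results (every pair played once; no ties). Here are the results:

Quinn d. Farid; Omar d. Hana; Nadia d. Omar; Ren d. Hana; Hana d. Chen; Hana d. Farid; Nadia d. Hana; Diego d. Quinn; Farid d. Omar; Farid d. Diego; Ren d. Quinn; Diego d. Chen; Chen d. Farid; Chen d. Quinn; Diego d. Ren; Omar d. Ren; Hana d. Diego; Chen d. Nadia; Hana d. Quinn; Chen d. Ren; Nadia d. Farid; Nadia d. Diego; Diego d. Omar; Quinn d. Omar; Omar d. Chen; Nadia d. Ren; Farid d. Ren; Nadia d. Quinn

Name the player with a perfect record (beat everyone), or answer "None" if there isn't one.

Highest win total is Nadia with 6 (out of 7 possible).
Nadia lost to Chen, so no player went undefeated.

None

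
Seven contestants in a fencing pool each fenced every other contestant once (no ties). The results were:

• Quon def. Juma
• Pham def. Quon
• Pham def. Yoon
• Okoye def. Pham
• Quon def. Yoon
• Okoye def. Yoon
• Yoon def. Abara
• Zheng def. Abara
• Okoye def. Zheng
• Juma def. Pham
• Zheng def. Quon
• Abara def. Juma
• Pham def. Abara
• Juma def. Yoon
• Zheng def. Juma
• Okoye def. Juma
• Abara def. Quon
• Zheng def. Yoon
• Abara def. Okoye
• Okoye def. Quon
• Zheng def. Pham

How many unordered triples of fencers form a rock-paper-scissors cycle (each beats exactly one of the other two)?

Win totals: Okoye 5, Abara 3, Pham 3, Yoon 1, Quon 2, Juma 2, Zheng 5.
A fencer with w wins dominates both others in C(w,2) triples; summing gives 10 + 3 + 3 + 0 + 1 + 1 + 10 = 28 transitive triples.
Total triples C(7,3) = 35, so cyclic triples = 35 − 28 = 7.

7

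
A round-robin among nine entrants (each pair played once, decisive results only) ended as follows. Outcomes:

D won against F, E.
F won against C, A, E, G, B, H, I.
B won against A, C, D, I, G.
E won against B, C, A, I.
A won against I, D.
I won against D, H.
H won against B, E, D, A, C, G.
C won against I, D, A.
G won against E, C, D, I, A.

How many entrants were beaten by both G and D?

1

G beat: A, C, D, E, I.
D beat: E, F.
Both beat: E — 1.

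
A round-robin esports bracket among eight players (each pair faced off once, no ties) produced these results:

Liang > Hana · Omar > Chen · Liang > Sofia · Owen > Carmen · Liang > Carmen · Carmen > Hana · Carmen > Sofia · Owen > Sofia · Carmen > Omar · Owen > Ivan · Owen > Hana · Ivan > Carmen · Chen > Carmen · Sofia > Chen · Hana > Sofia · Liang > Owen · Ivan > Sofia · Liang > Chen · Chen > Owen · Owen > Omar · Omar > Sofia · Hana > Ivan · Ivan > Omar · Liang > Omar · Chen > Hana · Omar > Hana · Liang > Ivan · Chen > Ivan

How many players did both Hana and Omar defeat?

Hana beat: Ivan, Sofia.
Omar beat: Hana, Sofia, Chen.
Both beat: Sofia — 1.

1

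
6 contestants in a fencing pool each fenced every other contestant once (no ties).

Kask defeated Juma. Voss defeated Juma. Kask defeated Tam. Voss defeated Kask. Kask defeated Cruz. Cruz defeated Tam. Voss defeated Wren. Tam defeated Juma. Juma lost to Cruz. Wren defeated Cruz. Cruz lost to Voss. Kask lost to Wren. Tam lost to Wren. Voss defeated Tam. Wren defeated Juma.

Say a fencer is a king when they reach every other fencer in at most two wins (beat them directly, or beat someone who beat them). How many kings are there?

Voss reaches everyone (king).
Juma cannot reach Voss, Cruz, Wren, Tam, Kask in two steps.
Cruz cannot reach Voss, Wren, Kask in two steps.
Wren cannot reach Voss in two steps.
Tam cannot reach Voss, Cruz, Wren, Kask in two steps.
Kask cannot reach Voss, Wren in two steps.
Kings: Voss — 1.

1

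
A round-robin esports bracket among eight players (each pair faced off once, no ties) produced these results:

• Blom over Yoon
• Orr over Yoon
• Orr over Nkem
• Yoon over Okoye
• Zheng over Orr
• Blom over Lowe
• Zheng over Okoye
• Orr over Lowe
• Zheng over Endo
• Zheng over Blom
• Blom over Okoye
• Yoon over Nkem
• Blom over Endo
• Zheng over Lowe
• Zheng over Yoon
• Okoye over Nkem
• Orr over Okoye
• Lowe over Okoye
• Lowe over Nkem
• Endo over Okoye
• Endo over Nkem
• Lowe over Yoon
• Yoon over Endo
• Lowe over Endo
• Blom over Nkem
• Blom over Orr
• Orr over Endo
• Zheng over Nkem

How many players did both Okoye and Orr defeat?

1

Okoye beat: Nkem.
Orr beat: Lowe, Yoon, Okoye, Nkem, Endo.
Both beat: Nkem — 1.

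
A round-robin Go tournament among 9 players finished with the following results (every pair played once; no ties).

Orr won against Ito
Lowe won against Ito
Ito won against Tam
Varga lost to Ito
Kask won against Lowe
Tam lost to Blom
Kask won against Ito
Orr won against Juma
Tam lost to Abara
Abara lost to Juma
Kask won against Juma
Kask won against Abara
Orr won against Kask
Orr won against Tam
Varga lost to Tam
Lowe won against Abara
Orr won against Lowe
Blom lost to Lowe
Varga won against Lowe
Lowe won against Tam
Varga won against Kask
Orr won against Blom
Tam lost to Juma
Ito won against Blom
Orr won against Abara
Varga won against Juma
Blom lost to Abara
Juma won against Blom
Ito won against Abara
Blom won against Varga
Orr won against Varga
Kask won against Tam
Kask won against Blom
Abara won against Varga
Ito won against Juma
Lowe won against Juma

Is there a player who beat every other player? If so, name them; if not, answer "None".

Orr

Orr has 8 wins out of 8 opponents — a perfect record.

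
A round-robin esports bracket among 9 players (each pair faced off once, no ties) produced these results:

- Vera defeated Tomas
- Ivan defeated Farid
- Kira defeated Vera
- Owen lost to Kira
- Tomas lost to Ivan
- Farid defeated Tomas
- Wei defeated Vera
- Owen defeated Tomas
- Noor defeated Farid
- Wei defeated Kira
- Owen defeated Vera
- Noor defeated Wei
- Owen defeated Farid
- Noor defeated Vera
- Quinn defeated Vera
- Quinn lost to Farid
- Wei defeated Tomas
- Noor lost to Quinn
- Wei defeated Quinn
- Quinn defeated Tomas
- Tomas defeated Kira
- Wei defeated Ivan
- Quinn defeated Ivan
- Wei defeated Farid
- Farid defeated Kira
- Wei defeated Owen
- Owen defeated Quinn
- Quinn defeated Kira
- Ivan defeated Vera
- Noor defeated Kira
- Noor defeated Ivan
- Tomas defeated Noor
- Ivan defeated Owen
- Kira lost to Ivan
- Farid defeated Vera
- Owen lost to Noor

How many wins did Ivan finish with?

5

Ivan's results: beat Owen, Vera, Kira, Farid, Tomas; lost to Wei, Quinn, Noor.
That is 5 wins.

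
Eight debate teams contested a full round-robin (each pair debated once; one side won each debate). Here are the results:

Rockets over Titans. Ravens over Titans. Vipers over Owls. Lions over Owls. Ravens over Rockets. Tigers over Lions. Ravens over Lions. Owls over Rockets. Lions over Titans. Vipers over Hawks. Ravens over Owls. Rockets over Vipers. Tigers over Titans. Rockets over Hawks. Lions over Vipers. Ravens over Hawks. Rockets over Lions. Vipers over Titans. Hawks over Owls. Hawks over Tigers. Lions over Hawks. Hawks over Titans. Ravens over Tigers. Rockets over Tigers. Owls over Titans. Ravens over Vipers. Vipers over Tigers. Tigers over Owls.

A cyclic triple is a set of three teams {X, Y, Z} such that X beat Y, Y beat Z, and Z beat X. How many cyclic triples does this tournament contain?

Win totals: Ravens 7, Vipers 4, Owls 2, Tigers 3, Rockets 5, Titans 0, Lions 4, Hawks 3.
A team with w wins dominates both others in C(w,2) triples; summing gives 21 + 6 + 1 + 3 + 10 + 0 + 6 + 3 = 50 transitive triples.
Total triples C(8,3) = 56, so cyclic triples = 56 − 50 = 6.

6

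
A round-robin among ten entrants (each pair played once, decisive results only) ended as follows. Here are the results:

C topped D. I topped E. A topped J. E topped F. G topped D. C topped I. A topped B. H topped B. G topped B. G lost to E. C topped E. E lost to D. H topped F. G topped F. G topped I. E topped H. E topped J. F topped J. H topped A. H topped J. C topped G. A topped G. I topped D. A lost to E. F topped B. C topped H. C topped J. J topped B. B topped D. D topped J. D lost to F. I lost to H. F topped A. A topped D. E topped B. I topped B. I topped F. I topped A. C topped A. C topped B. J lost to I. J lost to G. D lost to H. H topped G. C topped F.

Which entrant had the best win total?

C

Win totals: A 4, B 1, C 9, D 2, E 6, F 4, G 5, H 7, I 6, J 1.
C leads with 9 wins (next highest: 7).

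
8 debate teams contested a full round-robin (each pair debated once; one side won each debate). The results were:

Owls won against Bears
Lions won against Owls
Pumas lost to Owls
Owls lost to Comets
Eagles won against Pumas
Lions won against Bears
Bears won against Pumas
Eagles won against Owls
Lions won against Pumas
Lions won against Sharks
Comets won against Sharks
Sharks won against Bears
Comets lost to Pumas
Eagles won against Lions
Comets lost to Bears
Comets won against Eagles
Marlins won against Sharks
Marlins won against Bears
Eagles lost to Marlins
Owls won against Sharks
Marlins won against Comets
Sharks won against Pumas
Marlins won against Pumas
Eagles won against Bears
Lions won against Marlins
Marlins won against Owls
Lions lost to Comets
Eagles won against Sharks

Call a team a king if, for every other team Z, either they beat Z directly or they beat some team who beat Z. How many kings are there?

Comets reaches everyone (king).
Bears cannot reach Marlins in two steps.
Marlins reaches everyone (king).
Lions reaches everyone (king).
Eagles reaches everyone (king).
Sharks cannot reach Marlins, Lions, Eagles, Owls in two steps.
Pumas cannot reach Bears, Marlins in two steps.
Owls cannot reach Marlins, Lions, Eagles in two steps.
Kings: Comets, Marlins, Lions, Eagles — 4.

4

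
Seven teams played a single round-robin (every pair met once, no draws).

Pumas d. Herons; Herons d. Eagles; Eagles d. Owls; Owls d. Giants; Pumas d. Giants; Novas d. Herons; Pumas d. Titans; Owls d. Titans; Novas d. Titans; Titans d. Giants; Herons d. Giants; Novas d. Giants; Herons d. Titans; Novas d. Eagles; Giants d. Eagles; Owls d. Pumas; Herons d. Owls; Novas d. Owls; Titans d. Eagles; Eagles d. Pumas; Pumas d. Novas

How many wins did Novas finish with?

5

Novas' results: beat Eagles, Giants, Herons, Owls, Titans; lost to Pumas.
That is 5 wins.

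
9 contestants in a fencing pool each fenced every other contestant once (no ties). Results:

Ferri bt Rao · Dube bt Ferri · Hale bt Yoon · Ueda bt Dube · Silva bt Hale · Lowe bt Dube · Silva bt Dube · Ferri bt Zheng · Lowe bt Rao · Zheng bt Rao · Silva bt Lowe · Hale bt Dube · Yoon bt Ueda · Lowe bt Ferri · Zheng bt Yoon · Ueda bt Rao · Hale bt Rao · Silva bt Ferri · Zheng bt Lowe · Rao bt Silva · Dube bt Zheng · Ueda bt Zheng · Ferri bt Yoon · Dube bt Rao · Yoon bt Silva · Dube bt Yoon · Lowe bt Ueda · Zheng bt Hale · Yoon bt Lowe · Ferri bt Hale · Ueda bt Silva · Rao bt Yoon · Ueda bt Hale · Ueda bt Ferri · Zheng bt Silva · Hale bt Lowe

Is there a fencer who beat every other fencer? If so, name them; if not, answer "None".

Highest win total is Ueda with 6 (out of 8 possible).
Ueda lost to Yoon, Lowe, so no fencer went undefeated.

None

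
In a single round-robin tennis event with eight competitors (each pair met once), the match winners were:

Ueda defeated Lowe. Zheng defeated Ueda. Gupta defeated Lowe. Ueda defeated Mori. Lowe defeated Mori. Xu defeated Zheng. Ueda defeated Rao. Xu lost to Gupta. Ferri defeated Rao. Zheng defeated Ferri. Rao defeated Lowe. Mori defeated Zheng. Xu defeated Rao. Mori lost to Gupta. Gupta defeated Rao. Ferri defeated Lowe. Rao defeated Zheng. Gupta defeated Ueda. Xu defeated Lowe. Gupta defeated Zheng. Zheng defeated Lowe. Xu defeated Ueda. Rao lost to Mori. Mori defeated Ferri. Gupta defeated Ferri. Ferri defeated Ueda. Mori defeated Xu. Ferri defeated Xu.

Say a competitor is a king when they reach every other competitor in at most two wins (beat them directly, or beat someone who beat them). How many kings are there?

Ueda cannot reach Gupta in two steps.
Xu cannot reach Gupta in two steps.
Gupta reaches everyone (king).
Zheng cannot reach Gupta in two steps.
Rao cannot reach Xu, Gupta in two steps.
Mori cannot reach Gupta in two steps.
Ferri cannot reach Gupta in two steps.
Lowe cannot reach Ueda, Gupta in two steps.
Kings: Gupta — 1.

1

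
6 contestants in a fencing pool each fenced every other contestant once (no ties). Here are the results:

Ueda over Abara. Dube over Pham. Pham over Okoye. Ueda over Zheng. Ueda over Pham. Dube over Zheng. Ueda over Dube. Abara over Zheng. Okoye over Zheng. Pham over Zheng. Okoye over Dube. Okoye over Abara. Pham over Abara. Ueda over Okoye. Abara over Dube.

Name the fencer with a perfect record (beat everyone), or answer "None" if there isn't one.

Ueda

Ueda has 5 wins out of 5 opponents — a perfect record.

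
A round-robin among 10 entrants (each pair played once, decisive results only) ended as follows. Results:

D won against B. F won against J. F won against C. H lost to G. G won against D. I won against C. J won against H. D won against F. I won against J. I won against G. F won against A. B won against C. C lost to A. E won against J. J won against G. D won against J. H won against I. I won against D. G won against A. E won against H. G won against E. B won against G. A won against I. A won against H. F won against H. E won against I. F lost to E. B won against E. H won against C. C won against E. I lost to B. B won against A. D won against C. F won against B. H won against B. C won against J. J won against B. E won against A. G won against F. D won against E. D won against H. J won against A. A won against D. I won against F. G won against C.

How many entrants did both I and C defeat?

1

I beat: C, D, F, G, J.
C beat: E, J.
Both beat: J — 1.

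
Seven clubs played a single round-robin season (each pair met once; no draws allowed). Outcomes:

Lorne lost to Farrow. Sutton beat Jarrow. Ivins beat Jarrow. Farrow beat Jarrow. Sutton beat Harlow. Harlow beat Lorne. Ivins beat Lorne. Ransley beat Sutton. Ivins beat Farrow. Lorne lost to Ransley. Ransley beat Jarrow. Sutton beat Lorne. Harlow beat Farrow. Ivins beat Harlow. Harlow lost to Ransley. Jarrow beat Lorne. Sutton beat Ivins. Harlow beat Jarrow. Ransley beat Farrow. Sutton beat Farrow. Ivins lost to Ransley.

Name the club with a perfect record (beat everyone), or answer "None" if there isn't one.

Ransley has 6 wins out of 6 opponents — a perfect record.

Ransley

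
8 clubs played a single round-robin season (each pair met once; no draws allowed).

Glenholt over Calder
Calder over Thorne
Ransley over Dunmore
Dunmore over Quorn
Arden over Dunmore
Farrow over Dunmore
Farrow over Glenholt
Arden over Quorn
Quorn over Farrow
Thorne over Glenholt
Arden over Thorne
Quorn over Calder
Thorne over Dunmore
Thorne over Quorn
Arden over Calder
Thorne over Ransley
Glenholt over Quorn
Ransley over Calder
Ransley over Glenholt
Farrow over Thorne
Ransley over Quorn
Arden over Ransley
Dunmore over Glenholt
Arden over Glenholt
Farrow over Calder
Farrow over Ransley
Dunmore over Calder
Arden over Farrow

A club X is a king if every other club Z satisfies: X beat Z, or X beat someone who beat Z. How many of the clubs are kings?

Dunmore cannot reach Arden, Ransley in two steps.
Arden reaches everyone (king).
Ransley cannot reach Arden in two steps.
Glenholt cannot reach Dunmore, Arden, Ransley in two steps.
Quorn cannot reach Arden in two steps.
Calder cannot reach Arden, Farrow in two steps.
Thorne cannot reach Arden in two steps.
Farrow cannot reach Arden in two steps.
Kings: Arden — 1.

1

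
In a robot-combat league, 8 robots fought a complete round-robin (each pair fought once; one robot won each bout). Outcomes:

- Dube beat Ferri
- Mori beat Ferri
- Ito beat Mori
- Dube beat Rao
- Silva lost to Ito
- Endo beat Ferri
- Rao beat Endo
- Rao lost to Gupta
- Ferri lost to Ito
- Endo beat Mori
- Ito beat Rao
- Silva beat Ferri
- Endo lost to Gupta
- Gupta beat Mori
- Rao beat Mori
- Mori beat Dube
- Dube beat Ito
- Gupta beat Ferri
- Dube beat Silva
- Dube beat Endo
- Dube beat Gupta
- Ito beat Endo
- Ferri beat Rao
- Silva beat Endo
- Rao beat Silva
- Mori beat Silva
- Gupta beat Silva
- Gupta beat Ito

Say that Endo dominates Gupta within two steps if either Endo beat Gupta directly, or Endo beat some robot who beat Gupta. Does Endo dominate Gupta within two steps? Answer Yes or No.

Endo did not beat Gupta directly.
Endo beat Mori, Ferri, but each of them lost to Gupta. No two-step path.

No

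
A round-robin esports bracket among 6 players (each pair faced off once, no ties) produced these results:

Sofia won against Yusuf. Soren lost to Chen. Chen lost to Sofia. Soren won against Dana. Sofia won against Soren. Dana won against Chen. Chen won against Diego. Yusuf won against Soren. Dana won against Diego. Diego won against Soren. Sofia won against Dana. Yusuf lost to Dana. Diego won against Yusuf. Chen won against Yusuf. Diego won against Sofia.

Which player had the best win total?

Sofia

Win totals: Dana 3, Diego 3, Sofia 4, Chen 3, Yusuf 1, Soren 1.
Sofia leads with 4 wins (next highest: 3).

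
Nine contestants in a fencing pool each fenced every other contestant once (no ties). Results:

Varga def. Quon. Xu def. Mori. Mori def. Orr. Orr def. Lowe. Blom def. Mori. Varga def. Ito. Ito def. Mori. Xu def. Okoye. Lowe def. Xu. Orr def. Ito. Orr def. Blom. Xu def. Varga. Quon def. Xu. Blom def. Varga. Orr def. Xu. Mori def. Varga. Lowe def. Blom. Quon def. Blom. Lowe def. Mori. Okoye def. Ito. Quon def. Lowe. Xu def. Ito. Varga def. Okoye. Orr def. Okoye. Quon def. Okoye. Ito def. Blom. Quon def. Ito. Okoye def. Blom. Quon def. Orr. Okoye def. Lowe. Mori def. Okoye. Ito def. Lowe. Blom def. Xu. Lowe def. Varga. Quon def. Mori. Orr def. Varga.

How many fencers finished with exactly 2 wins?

0

Win totals: Lowe 4, Orr 6, Ito 3, Quon 7, Okoye 3, Varga 3, Xu 4, Blom 3, Mori 3.
No fencer has exactly 2 wins.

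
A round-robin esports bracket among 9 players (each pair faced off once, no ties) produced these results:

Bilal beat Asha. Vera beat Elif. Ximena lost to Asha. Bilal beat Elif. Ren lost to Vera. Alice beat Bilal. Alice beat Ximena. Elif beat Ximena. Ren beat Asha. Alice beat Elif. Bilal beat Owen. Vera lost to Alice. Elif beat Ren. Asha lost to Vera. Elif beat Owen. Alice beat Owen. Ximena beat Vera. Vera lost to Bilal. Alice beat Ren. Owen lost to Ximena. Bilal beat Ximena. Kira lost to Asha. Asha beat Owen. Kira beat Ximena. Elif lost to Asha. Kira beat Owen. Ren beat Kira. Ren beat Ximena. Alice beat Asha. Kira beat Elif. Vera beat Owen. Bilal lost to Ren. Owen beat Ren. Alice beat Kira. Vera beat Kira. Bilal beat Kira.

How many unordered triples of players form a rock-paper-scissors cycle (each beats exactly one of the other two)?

12

Win totals: Asha 4, Owen 1, Bilal 6, Ximena 2, Kira 3, Alice 8, Elif 3, Vera 5, Ren 4.
A player with w wins dominates both others in C(w,2) triples; summing gives 6 + 0 + 15 + 1 + 3 + 28 + 3 + 10 + 6 = 72 transitive triples.
Total triples C(9,3) = 84, so cyclic triples = 84 − 72 = 12.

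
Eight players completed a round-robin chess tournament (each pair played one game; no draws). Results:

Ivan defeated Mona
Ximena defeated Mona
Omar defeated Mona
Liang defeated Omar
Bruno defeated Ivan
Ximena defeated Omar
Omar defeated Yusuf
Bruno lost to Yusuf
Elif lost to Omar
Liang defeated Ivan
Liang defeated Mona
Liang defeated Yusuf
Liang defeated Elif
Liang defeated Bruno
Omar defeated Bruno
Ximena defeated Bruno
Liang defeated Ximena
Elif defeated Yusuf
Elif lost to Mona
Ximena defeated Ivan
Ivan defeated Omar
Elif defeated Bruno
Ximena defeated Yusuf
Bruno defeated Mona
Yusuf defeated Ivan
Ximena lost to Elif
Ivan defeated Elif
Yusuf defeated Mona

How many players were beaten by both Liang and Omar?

Liang beat: Ximena, Yusuf, Elif, Mona, Bruno, Omar, Ivan.
Omar beat: Yusuf, Elif, Mona, Bruno.
Both beat: Yusuf, Elif, Mona, Bruno — 4.

4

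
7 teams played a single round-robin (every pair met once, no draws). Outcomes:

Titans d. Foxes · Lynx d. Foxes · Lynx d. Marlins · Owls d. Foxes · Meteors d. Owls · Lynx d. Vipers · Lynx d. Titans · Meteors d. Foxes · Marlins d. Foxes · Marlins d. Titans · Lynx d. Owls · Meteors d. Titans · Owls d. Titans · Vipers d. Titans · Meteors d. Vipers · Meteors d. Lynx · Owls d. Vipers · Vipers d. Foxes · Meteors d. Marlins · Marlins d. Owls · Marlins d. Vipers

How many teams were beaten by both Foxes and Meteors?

Foxes beat: no one.
Meteors beat: Titans, Foxes, Marlins, Owls, Lynx, Vipers.
No one was beaten by both.

0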